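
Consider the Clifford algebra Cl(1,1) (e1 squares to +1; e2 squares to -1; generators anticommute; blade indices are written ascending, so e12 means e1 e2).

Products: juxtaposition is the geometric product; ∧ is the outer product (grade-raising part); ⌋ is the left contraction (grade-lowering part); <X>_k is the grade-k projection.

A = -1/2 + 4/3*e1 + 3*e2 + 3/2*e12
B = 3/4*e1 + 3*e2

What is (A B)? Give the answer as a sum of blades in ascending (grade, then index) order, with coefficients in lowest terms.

step 1: -8 - 39/8*e1 - 21/8*e2 + 7/4*e12
Answer: -8 - 39/8*e1 - 21/8*e2 + 7/4*e12


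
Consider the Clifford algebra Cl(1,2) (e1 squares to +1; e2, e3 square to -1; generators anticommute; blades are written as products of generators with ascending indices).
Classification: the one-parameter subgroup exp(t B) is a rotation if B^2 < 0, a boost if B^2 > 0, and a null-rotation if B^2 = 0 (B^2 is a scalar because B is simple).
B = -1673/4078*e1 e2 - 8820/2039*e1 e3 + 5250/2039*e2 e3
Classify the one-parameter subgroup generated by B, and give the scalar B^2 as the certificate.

B^2 term by term: the squares give (-1673/4078)^2*(e1 e2)^2 + (-8820/2039)^2*(e1 e3)^2 + (5250/2039)^2*(e2 e3)^2 = 2798929/16630084*(+1) + 77792400/4157521*(+1) + 27562500/4157521*(-1) = 49/4 (each basis 2-blade squares to minus the product of its generators' squares); cross terms between blades sharing an index anticommute and cancel. So B^2 = 49/4.
Answer: boost, certificate B^2 = 49/4. Check the certificate: B^2 = 49/4, and that sign is decisive whatever form B takes.


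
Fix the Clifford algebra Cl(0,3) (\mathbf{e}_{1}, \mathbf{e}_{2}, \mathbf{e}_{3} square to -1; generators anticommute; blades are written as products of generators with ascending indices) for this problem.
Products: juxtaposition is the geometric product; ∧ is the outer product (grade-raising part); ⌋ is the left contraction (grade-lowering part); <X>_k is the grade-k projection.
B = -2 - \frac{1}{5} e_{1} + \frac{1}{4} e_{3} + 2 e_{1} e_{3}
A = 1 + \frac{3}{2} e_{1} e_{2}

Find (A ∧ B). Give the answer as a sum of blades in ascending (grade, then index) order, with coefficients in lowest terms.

step 1: -2 - \frac{1}{5} e_{1} + \frac{1}{4} e_{3} - 3 e_{1} e_{2} + 2 e_{1} e_{3} + \frac{3}{8} e_{1} e_{2} e_{3}
Answer: -2 - \frac{1}{5} e_{1} + \frac{1}{4} e_{3} - 3 e_{1} e_{2} + 2 e_{1} e_{3} + \frac{3}{8} e_{1} e_{2} e_{3}


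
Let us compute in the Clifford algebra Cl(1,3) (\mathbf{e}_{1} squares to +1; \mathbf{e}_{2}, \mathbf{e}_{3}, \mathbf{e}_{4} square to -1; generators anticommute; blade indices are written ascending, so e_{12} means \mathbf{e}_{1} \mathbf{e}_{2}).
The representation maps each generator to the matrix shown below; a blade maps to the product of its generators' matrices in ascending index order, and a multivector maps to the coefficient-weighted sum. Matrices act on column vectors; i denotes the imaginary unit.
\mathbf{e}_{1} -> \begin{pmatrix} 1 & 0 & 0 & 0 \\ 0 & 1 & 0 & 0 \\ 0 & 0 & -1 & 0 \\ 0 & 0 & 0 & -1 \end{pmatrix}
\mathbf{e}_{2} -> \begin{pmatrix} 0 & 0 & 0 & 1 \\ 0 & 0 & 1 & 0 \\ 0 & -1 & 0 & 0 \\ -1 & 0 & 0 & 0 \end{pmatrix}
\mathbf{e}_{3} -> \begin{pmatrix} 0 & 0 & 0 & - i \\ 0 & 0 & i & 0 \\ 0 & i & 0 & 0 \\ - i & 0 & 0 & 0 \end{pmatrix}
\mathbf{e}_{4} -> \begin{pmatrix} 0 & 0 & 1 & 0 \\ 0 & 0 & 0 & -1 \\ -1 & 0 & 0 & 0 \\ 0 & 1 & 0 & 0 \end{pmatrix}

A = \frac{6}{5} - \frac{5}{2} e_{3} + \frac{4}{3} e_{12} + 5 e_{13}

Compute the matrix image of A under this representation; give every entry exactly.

Bivector images (products of the table entries): rho(e_{12}) = rho(\mathbf{e}_{1})rho(\mathbf{e}_{2}) = \begin{pmatrix} 0 & 0 & 0 & 1 \\ 0 & 0 & 1 & 0 \\ 0 & 1 & 0 & 0 \\ 1 & 0 & 0 & 0 \end{pmatrix}; rho(e_{13}) = rho(\mathbf{e}_{1})rho(\mathbf{e}_{3}) = \begin{pmatrix} 0 & 0 & 0 & - i \\ 0 & 0 & i & 0 \\ 0 & - i & 0 & 0 \\ i & 0 & 0 & 0 \end{pmatrix}.
M = (\frac{6}{5})*1 + (-\frac{5}{2})*rho(e_{3}) + (\frac{4}{3})*rho(e_{12}) + (5)*rho(e_{13}), summed entrywise (1 is the identity matrix):
Answer: \begin{pmatrix} \frac{6}{5} & 0 & 0 & \frac{4}{3} - \frac{5 i}{2} \\ 0 & \frac{6}{5} & \frac{4}{3} + \frac{5 i}{2} & 0 \\ 0 & \frac{4}{3} - \frac{15 i}{2} & \frac{6}{5} & 0 \\ \frac{4}{3} + \frac{15 i}{2} & 0 & 0 & \frac{6}{5} \end{pmatrix}


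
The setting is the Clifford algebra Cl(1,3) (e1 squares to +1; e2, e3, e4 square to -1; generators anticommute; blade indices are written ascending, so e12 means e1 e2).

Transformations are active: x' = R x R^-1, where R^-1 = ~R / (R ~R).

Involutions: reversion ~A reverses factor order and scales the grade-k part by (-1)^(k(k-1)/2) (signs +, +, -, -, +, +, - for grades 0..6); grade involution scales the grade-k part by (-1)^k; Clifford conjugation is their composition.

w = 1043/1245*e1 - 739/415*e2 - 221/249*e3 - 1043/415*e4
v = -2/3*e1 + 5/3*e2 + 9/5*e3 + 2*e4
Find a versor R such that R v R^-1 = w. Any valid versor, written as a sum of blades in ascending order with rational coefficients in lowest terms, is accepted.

A norm check does it: q(v) = q(w) = -718/75, hence R = v + w = 71/415*e1 - 142/1245*e2 + 1136/1245*e3 - 213/415*e4 realises the map — parallel part kept, (v - w)/2 negated, v carried to w.
Answer: 71/415*e1 - 142/1245*e2 + 1136/1245*e3 - 213/415*e4


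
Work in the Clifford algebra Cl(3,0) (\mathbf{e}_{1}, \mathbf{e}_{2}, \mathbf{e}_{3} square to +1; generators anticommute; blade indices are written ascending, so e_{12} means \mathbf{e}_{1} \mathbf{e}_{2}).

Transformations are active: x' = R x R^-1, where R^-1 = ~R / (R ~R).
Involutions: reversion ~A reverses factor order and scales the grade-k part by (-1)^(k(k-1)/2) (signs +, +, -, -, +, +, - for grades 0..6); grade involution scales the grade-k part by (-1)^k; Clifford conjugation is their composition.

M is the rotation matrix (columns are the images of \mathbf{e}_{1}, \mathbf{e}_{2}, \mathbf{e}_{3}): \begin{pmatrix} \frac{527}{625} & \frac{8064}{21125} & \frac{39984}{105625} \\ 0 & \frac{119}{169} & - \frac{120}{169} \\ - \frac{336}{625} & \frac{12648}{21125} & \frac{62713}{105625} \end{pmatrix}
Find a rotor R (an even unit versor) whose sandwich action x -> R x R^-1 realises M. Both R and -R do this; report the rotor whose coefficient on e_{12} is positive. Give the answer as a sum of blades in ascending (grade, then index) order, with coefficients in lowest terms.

Method: write R = a + b12*e_{12} + b13*e_{13} + b23*e_{23} with a^2 + b12^2 + b13^2 + b23^2 = 1 (so R^-1 = ~R). Expanding the columns R e_j ~R gives tr M = 4a^2 - 1 and, from the antisymmetric part, M21 - M12 = -4a*b12, M13 - M31 = 4a*b13, M32 - M23 = -4a*b23.
Here tr M = \frac{226151}{105625}, so a^2 = (1 + tr M)/4 = \frac{82944}{105625} and a = ±\frac{288}{325}. Taking a = \frac{288}{325}: M21 - M12 = -\frac{8064}{21125}, M13 - M31 = \frac{96768}{105625}, M32 - M23 = \frac{27648}{21125}, giving b12 = \frac{7}{65}, b13 = \frac{84}{325}, b23 = -\frac{24}{65}, i.e. R = \frac{288}{325} + \frac{7}{65} e_{12} + \frac{84}{325} e_{13} - \frac{24}{65} e_{23}.
Its e_{12} coefficient is already positive.
Answer: \frac{288}{325} + \frac{7}{65} e_{12} + \frac{84}{325} e_{13} - \frac{24}{65} e_{23}. Uniqueness: Spin(3) -> SO(3) maps R and -R to the same rotation of trace \frac{226151}{105625}; fixing the sign of the e_{12} coefficient removes the ambiguity.


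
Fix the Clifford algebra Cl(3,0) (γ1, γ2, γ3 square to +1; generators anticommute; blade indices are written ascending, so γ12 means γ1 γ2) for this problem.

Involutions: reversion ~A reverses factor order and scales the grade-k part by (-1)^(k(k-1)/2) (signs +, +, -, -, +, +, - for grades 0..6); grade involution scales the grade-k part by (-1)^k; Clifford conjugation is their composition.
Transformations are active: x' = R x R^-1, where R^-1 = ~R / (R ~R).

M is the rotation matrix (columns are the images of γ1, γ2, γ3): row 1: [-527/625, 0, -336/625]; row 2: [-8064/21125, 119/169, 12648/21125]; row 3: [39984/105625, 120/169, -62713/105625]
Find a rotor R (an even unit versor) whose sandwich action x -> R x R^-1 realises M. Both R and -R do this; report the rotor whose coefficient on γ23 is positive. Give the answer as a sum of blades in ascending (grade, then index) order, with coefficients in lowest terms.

Method: write R = a + b12*γ12 + b13*γ13 + b23*γ23 with a^2 + b12^2 + b13^2 + b23^2 = 1 (so R^-1 = ~R). Expanding the columns R e_j ~R gives tr M = 4a^2 - 1 and, from the antisymmetric part, M21 - M12 = -4a*b12, M13 - M31 = 4a*b13, M32 - M23 = -4a*b23.
Here tr M = -77401/105625, so a^2 = (1 + tr M)/4 = 7056/105625 and a = ±84/325. Taking a = 84/325: M21 - M12 = -8064/21125, M13 - M31 = -96768/105625, M32 - M23 = 2352/21125, giving b12 = 24/65, b13 = -288/325, b23 = -7/65, i.e. R = 84/325 + 24/65*γ12 - 288/325*γ13 - 7/65*γ23.
Its γ23 coefficient is negative, so report the other preimage -R.
Answer: -84/325 - 24/65*γ12 + 288/325*γ13 + 7/65*γ23. Recall the cover is two-to-one: with M of trace -77401/105625, both preimages act alike, and the stated γ23 sign chooses the sheet.


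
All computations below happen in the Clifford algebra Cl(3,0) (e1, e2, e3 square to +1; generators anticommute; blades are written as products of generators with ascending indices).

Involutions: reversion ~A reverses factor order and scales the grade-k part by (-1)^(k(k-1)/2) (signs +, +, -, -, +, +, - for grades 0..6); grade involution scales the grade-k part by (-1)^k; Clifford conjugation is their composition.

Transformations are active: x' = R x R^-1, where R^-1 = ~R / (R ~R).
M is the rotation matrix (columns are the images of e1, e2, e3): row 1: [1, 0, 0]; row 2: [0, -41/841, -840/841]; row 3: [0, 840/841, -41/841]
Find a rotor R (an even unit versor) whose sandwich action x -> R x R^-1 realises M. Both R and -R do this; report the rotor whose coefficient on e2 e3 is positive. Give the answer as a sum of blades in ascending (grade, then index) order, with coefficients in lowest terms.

Method: write R = a + b12*e1 e2 + b13*e1 e3 + b23*e2 e3 with a^2 + b12^2 + b13^2 + b23^2 = 1 (so R^-1 = ~R). Expanding the columns R e_j ~R gives tr M = 4a^2 - 1 and, from the antisymmetric part, M21 - M12 = -4a*b12, M13 - M31 = 4a*b13, M32 - M23 = -4a*b23.
Here tr M = 759/841, so a^2 = (1 + tr M)/4 = 400/841 and a = ±20/29. Taking a = 20/29: M21 - M12 = 0, M13 - M31 = 0, M32 - M23 = 1680/841, giving b12 = 0, b13 = 0, b23 = -21/29, i.e. R = 20/29 - 21/29*e2 e3.
Its e2 e3 coefficient is negative, so report the other preimage -R.
Answer: -20/29 + 21/29*e2 e3. Note: both R and -R realise this M (trace 759/841); the covering map identifies them, and the e2 e3-coefficient sign is the tie-breaker.


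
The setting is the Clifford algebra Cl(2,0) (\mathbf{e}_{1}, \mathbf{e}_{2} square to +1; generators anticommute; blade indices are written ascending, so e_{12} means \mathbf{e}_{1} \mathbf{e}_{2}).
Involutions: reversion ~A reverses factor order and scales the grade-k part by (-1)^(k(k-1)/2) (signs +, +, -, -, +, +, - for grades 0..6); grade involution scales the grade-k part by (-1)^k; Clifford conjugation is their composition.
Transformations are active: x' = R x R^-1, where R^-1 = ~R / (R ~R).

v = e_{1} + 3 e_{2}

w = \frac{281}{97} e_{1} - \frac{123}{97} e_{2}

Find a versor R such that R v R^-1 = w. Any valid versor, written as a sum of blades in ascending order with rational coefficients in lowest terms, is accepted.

Sketch: the shared square 10 makes R = v + w = \frac{378}{97} e_{1} + \frac{168}{97} e_{2} the natural versor; its sandwich fixes that direction, negates (v - w)/2, and sends v to w.
Answer: \frac{378}{97} e_{1} + \frac{168}{97} e_{2}


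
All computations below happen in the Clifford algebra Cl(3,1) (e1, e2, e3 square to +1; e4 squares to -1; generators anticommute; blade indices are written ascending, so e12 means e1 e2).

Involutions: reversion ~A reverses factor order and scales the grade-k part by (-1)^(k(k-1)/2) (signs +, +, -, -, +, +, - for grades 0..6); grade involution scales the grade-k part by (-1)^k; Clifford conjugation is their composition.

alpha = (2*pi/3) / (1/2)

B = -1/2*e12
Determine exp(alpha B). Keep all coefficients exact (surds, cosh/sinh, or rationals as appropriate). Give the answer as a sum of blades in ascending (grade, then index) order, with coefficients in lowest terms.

B^2 = (-1/2)^2*(e12)^2 = 1/4*(-1) = -1/4 (a basis 2-blade squares to minus the product of its generators' squares).
B^2 = -1/4 — since the square is negative, the closed form is circular: l = 1/2, alpha*l = 2*pi/3, so exp(alpha B) = cos(2*pi/3) + (sin(2*pi/3)/(1/2))*B = -1/2 + (sqrt(3))*B.
Answer: -1/2 - sqrt(3)/2*e12


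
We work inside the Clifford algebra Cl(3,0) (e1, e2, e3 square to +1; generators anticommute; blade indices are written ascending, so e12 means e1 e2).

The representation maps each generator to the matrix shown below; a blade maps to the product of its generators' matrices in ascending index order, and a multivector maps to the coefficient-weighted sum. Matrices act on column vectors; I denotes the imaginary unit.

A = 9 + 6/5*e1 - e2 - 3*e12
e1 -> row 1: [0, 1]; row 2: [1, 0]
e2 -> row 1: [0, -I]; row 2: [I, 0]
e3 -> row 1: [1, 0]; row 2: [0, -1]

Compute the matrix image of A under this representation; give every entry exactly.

Bivector images (products of the table entries): rho(e12) = rho(e1)rho(e2) = row 1: [I, 0]; row 2: [0, -I].
M = (9)*1 + (6/5)*rho(e1) + (-1)*rho(e2) + (-3)*rho(e12), summed entrywise (1 is the identity matrix):
Answer: row 1: [9 - 3*I, 6/5 + I]; row 2: [6/5 - I, 9 + 3*I]


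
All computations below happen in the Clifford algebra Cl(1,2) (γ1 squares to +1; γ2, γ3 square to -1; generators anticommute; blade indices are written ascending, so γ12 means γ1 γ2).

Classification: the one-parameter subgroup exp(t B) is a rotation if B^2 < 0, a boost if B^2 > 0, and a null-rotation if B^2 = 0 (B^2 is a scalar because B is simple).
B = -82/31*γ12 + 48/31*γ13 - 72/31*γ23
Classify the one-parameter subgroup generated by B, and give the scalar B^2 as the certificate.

B^2 term by term: the squares give (-82/31)^2*(γ12)^2 + (48/31)^2*(γ13)^2 + (-72/31)^2*(γ23)^2 = 6724/961*(+1) + 2304/961*(+1) + 5184/961*(-1) = 4 (each basis 2-blade squares to minus the product of its generators' squares); cross terms between blades sharing an index anticommute and cancel. So B^2 = 4.
Answer: boost, certificate B^2 = 4. One invariant decides it: the square 4 survives every conjugation, and its sign is exactly the classification.


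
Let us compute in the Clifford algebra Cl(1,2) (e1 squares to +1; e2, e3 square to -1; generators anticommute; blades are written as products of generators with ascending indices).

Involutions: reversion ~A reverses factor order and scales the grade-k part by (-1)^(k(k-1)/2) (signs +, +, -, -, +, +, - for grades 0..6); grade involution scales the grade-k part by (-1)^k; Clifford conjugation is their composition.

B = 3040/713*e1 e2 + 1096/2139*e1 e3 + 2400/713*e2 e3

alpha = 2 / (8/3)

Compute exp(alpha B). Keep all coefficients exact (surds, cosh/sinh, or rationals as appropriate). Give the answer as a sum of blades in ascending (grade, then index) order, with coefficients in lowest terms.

B^2 term by term: the squares give (3040/713)^2*(e1 e2)^2 + (1096/2139)^2*(e1 e3)^2 + (2400/713)^2*(e2 e3)^2 = 9241600/508369*(+1) + 1201216/4575321*(+1) + 5760000/508369*(-1) = 64/9 (each basis 2-blade squares to minus the product of its generators' squares); cross terms between blades sharing an index anticommute and cancel. So B^2 = 64/9.
B^2 = 64/9 — the positive square puts this in the hyperbolic regime; l = 8/3, alpha*l = 2, so exp(alpha B) = cosh(2) + (sinh(2)/(8/3))*B = cosh(2) + (3*sinh(2)/8)*B.
Answer: cosh(2) + 1140*sinh(2)/713*e1 e2 + 137*sinh(2)/713*e1 e3 + 900*sinh(2)/713*e2 e3


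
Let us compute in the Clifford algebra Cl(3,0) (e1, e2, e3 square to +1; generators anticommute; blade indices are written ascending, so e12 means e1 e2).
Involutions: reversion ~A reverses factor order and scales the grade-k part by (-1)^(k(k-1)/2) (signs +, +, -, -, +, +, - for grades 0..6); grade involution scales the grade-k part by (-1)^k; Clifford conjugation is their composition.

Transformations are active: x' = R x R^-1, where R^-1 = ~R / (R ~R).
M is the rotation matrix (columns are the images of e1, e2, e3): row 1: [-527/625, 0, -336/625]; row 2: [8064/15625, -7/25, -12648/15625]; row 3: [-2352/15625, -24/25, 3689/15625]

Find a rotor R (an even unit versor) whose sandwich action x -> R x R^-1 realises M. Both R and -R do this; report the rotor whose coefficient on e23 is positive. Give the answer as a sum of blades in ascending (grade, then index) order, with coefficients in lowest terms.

Method: write R = a + b12*e12 + b13*e13 + b23*e23 with a^2 + b12^2 + b13^2 + b23^2 = 1 (so R^-1 = ~R). Expanding the columns R e_j ~R gives tr M = 4a^2 - 1 and, from the antisymmetric part, M21 - M12 = -4a*b12, M13 - M31 = 4a*b13, M32 - M23 = -4a*b23.
Here tr M = -13861/15625, so a^2 = (1 + tr M)/4 = 441/15625 and a = ±21/125. Taking a = 21/125: M21 - M12 = 8064/15625, M13 - M31 = -6048/15625, M32 - M23 = -2352/15625, giving b12 = -96/125, b13 = -72/125, b23 = 28/125, i.e. R = 21/125 - 96/125*e12 - 72/125*e13 + 28/125*e23.
Its e23 coefficient is already positive.
Answer: 21/125 - 96/125*e12 - 72/125*e13 + 28/125*e23. Why the constraint matters: R and -R act identically through the sandwich — M has trace -13861/15625 either way — so only the sign condition on e23 picks one of the two preimages.


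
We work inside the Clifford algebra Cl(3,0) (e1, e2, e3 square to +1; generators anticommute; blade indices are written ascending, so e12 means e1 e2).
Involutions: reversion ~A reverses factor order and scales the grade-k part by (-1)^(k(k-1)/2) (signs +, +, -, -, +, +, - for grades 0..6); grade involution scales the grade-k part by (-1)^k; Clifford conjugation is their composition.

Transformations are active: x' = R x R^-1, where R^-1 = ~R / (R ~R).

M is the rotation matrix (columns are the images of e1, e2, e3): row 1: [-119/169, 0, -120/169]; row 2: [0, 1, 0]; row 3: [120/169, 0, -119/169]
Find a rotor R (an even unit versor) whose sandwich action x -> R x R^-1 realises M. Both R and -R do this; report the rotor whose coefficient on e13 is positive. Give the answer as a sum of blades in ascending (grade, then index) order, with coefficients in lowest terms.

Method: write R = a + b12*e12 + b13*e13 + b23*e23 with a^2 + b12^2 + b13^2 + b23^2 = 1 (so R^-1 = ~R). Expanding the columns R e_j ~R gives tr M = 4a^2 - 1 and, from the antisymmetric part, M21 - M12 = -4a*b12, M13 - M31 = 4a*b13, M32 - M23 = -4a*b23.
Here tr M = -69/169, so a^2 = (1 + tr M)/4 = 25/169 and a = ±5/13. Taking a = 5/13: M21 - M12 = 0, M13 - M31 = -240/169, M32 - M23 = 0, giving b12 = 0, b13 = -12/13, b23 = 0, i.e. R = 5/13 - 12/13*e13.
Its e13 coefficient is negative, so report the other preimage -R.
Answer: -5/13 + 12/13*e13. Why the constraint matters: R and -R act identically through the sandwich — M has trace -69/169 either way — so only the sign condition on e13 picks one of the two preimages.


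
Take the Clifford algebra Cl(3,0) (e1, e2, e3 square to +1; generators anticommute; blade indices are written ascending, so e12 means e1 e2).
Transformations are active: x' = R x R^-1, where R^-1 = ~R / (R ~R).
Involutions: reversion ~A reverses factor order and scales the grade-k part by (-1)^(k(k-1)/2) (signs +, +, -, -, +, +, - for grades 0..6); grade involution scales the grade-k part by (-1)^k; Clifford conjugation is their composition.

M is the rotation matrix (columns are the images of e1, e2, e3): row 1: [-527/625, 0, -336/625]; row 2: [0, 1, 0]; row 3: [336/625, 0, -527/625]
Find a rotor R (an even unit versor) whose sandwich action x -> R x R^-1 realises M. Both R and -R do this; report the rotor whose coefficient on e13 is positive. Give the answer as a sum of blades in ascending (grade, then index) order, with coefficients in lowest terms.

Method: write R = a + b12*e12 + b13*e13 + b23*e23 with a^2 + b12^2 + b13^2 + b23^2 = 1 (so R^-1 = ~R). Expanding the columns R e_j ~R gives tr M = 4a^2 - 1 and, from the antisymmetric part, M21 - M12 = -4a*b12, M13 - M31 = 4a*b13, M32 - M23 = -4a*b23.
Here tr M = -429/625, so a^2 = (1 + tr M)/4 = 49/625 and a = ±7/25. Taking a = 7/25: M21 - M12 = 0, M13 - M31 = -672/625, M32 - M23 = 0, giving b12 = 0, b13 = -24/25, b23 = 0, i.e. R = 7/25 - 24/25*e13.
Its e13 coefficient is negative, so report the other preimage -R.
Answer: -7/25 + 24/25*e13. Sheet selection: the two-to-one cover makes ±R indistinguishable at the matrix level (trace -429/625), so uniqueness comes from the required sign on e13.


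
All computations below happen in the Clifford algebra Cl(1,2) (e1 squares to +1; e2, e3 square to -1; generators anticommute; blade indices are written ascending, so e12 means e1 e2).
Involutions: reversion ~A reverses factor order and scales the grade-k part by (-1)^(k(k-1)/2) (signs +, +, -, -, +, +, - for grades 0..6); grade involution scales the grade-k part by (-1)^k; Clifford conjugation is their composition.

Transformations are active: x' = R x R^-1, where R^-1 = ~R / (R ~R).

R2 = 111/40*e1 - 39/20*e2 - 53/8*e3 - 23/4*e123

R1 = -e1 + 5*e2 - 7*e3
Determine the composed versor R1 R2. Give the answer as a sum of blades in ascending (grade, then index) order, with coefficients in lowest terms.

Distribute over the terms of R1 (each basis-blade product reordered to ascending indices, repeated generators contracted through their squares):
(-e1) R2 = -111/40 + 39/20*e12 + 53/8*e13 + 23/4*e23
(5*e2) R2 = 39/4 - 111/8*e12 - 115/4*e13 - 265/8*e23
(-7*e3) R2 = -371/8 - 161/4*e12 + 777/40*e13 - 273/20*e23
Summing the partial products and collecting blades:
Answer: -197/5 - 2087/40*e12 - 27/10*e13 - 1641/40*e23


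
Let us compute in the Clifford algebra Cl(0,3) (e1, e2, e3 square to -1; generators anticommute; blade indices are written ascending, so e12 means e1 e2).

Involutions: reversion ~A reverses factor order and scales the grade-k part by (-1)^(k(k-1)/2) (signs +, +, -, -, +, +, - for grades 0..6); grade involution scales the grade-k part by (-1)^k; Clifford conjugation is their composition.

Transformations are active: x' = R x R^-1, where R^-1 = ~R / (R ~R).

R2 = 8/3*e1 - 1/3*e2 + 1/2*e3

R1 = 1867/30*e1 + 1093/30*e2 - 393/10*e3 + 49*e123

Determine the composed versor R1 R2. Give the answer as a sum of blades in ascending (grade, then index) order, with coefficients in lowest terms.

Distribute over the terms of R2 (each basis-blade product reordered to ascending indices, repeated generators contracted through their squares):
R1 (8/3*e1) = -7468/45 - 4372/45*e12 + 524/5*e13 - 392/3*e23
R1 (-1/3*e2) = 1093/90 - 1867/90*e12 - 49/3*e13 - 131/10*e23
R1 (1/2*e3) = 393/20 - 49/2*e12 + 1867/60*e13 + 1093/60*e23
Summing the partial products and collecting blades:
Answer: -24149/180 - 712/5*e12 + 1435/12*e13 - 2511/20*e23


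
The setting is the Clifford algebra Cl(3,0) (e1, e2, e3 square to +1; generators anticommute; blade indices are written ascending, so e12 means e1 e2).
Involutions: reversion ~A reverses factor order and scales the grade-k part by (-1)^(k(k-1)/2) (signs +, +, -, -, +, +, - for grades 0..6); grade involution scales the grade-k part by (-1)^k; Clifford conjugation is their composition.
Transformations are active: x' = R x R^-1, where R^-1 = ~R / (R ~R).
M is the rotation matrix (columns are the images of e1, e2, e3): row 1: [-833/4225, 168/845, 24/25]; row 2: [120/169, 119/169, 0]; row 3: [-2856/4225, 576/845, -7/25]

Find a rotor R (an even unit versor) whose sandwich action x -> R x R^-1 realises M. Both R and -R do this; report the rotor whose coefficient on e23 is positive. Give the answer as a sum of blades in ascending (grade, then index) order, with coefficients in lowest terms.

Method: write R = a + b12*e12 + b13*e13 + b23*e23 with a^2 + b12^2 + b13^2 + b23^2 = 1 (so R^-1 = ~R). Expanding the columns R e_j ~R gives tr M = 4a^2 - 1 and, from the antisymmetric part, M21 - M12 = -4a*b12, M13 - M31 = 4a*b13, M32 - M23 = -4a*b23.
Here tr M = 959/4225, so a^2 = (1 + tr M)/4 = 1296/4225 and a = ±36/65. Taking a = 36/65: M21 - M12 = 432/845, M13 - M31 = 6912/4225, M32 - M23 = 576/845, giving b12 = -3/13, b13 = 48/65, b23 = -4/13, i.e. R = 36/65 - 3/13*e12 + 48/65*e13 - 4/13*e23.
Its e23 coefficient is negative, so report the other preimage -R.
Answer: -36/65 + 3/13*e12 - 48/65*e13 + 4/13*e23. Recall the cover is two-to-one: with M of trace 959/4225, both preimages act alike, and the stated e23 sign chooses the sheet.


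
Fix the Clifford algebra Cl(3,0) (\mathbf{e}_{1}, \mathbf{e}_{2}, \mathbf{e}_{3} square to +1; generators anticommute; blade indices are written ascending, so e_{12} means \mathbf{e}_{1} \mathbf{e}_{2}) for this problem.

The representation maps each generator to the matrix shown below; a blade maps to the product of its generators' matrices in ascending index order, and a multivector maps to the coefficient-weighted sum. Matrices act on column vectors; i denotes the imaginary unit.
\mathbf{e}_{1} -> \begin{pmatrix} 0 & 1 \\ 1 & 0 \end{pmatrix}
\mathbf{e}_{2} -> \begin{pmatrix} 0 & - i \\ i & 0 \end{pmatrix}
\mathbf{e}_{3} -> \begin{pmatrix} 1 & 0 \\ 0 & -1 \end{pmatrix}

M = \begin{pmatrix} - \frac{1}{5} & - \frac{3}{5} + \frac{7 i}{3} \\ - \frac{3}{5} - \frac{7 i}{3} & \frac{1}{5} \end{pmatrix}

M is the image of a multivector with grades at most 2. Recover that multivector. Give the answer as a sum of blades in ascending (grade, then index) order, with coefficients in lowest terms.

Method: 1, rho(e_{1}), rho(e_{2}), rho(e_{3}) form a trace-orthogonal basis of the 2x2 complex matrices (tr(X Y) = 2 if X = Y, else 0), so M = m0*1 + m1*rho(e_{1}) + m2*rho(e_{2}) + m3*rho(e_{3}) with m0 = tr(M)/2 = 0, m1 = tr(M rho(e_{1}))/2 = - \frac{3}{5}, m2 = tr(M rho(e_{2}))/2 = - \frac{7}{3}, m3 = tr(M rho(e_{3}))/2 = - \frac{1}{5}.
Multiplying table entries, the bivector images are rho(e_{12}) = i*rho(e_{3}), rho(e_{13}) = -i*rho(e_{2}), rho(e_{23}) = i*rho(e_{1}); with real blade coefficients the real parts of m0..m3 are the coefficients of 1, e_{1}, e_{2}, e_{3} and the imaginary parts give the bivectors (e_{23}: Im m1, e_{13}: -Im m2, e_{12}: Im m3).
Answer: -\frac{3}{5} e_{1} - \frac{7}{3} e_{2} - \frac{1}{5} e_{3}


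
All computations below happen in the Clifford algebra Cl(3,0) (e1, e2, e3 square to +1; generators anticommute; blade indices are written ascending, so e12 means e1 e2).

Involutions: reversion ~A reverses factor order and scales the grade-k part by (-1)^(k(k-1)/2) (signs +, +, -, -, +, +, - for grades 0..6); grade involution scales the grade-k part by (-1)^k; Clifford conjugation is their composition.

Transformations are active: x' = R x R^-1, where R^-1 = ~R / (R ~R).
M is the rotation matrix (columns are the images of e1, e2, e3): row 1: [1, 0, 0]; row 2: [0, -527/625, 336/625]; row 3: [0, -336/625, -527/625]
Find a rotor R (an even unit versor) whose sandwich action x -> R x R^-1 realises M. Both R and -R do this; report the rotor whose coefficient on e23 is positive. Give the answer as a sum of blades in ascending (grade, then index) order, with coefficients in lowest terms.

Method: write R = a + b12*e12 + b13*e13 + b23*e23 with a^2 + b12^2 + b13^2 + b23^2 = 1 (so R^-1 = ~R). Expanding the columns R e_j ~R gives tr M = 4a^2 - 1 and, from the antisymmetric part, M21 - M12 = -4a*b12, M13 - M31 = 4a*b13, M32 - M23 = -4a*b23.
Here tr M = -429/625, so a^2 = (1 + tr M)/4 = 49/625 and a = ±7/25. Taking a = 7/25: M21 - M12 = 0, M13 - M31 = 0, M32 - M23 = -672/625, giving b12 = 0, b13 = 0, b23 = 24/25, i.e. R = 7/25 + 24/25*e23.
Its e23 coefficient is already positive.
Answer: 7/25 + 24/25*e23. Why the constraint matters: R and -R act identically through the sandwich — M has trace -429/625 either way — so only the sign condition on e23 picks one of the two preimages.


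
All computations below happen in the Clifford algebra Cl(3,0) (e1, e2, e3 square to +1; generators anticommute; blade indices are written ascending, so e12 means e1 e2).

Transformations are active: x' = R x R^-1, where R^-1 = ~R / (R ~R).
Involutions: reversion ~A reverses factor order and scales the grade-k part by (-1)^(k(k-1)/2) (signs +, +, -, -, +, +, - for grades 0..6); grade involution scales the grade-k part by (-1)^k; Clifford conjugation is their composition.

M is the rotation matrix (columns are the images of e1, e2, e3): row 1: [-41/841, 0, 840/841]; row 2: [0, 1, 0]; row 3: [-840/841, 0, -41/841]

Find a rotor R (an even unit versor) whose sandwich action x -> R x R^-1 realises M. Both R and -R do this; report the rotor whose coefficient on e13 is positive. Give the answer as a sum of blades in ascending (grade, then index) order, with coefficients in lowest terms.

Method: write R = a + b12*e12 + b13*e13 + b23*e23 with a^2 + b12^2 + b13^2 + b23^2 = 1 (so R^-1 = ~R). Expanding the columns R e_j ~R gives tr M = 4a^2 - 1 and, from the antisymmetric part, M21 - M12 = -4a*b12, M13 - M31 = 4a*b13, M32 - M23 = -4a*b23.
Here tr M = 759/841, so a^2 = (1 + tr M)/4 = 400/841 and a = ±20/29. Taking a = 20/29: M21 - M12 = 0, M13 - M31 = 1680/841, M32 - M23 = 0, giving b12 = 0, b13 = 21/29, b23 = 0, i.e. R = 20/29 + 21/29*e13.
Its e13 coefficient is already positive.
Answer: 20/29 + 21/29*e13. Sheet selection: the two-to-one cover makes ±R indistinguishable at the matrix level (trace 759/841), so uniqueness comes from the required sign on e13.


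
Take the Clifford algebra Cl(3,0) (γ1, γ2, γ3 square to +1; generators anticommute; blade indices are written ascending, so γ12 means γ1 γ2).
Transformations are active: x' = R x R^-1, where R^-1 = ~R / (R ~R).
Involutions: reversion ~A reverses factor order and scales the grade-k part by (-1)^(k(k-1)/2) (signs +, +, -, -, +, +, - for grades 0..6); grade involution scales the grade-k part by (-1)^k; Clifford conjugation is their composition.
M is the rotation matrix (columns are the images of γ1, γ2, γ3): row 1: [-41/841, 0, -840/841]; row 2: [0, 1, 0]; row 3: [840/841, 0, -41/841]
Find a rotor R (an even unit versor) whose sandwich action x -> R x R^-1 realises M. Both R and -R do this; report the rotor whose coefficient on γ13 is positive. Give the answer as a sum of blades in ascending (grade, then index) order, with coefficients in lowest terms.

Method: write R = a + b12*γ12 + b13*γ13 + b23*γ23 with a^2 + b12^2 + b13^2 + b23^2 = 1 (so R^-1 = ~R). Expanding the columns R e_j ~R gives tr M = 4a^2 - 1 and, from the antisymmetric part, M21 - M12 = -4a*b12, M13 - M31 = 4a*b13, M32 - M23 = -4a*b23.
Here tr M = 759/841, so a^2 = (1 + tr M)/4 = 400/841 and a = ±20/29. Taking a = 20/29: M21 - M12 = 0, M13 - M31 = -1680/841, M32 - M23 = 0, giving b12 = 0, b13 = -21/29, b23 = 0, i.e. R = 20/29 - 21/29*γ13.
Its γ13 coefficient is negative, so report the other preimage -R.
Answer: -20/29 + 21/29*γ13. Uniqueness: Spin(3) -> SO(3) maps R and -R to the same rotation of trace 759/841; fixing the sign of the γ13 coefficient removes the ambiguity.


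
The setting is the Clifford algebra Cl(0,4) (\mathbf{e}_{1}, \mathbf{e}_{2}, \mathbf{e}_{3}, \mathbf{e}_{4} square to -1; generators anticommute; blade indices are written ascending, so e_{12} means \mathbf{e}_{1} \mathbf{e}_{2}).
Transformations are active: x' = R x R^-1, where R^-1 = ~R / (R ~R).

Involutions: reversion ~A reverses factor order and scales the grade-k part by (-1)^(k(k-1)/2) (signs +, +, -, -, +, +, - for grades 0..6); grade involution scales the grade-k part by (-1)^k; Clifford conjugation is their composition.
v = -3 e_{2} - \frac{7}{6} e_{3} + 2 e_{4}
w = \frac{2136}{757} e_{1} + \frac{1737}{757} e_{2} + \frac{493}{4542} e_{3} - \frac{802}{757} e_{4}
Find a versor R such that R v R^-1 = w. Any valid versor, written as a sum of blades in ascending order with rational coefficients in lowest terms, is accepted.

R = v + w = \frac{2136}{757} e_{1} - \frac{534}{757} e_{2} - \frac{801}{757} e_{3} + \frac{712}{757} e_{4} works: the equal norms (-\frac{517}{36}) guarantee its sandwich swaps v into w.
Answer: \frac{2136}{757} e_{1} - \frac{534}{757} e_{2} - \frac{801}{757} e_{3} + \frac{712}{757} e_{4}


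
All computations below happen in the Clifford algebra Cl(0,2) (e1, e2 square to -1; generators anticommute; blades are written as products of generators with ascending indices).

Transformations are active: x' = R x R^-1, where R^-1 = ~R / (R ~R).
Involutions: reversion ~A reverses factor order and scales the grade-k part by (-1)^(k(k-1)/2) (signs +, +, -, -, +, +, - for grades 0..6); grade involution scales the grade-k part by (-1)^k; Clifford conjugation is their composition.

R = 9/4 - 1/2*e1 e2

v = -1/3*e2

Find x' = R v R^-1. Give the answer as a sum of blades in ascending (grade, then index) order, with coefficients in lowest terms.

~R = 9/4 + 1/2*e1 e2, and R ~R = 85/16, so R^-1 = ~R / (85/16).
R v = -1/6*e1 - 3/4*e2
Answer: -12/85*e1 - 77/255*e2


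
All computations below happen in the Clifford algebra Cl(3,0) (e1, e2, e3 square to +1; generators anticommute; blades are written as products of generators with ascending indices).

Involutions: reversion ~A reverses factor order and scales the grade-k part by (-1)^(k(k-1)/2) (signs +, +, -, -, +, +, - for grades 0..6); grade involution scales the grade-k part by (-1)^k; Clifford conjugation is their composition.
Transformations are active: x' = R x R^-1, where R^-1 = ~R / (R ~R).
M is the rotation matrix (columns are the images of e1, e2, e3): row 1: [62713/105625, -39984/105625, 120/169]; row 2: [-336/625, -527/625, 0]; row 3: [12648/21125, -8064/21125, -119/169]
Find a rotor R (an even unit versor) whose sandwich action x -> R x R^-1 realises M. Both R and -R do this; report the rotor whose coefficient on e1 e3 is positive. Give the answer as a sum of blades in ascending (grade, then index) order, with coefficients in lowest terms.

Method: write R = a + b12*e1 e2 + b13*e1 e3 + b23*e2 e3 with a^2 + b12^2 + b13^2 + b23^2 = 1 (so R^-1 = ~R). Expanding the columns R e_j ~R gives tr M = 4a^2 - 1 and, from the antisymmetric part, M21 - M12 = -4a*b12, M13 - M31 = 4a*b13, M32 - M23 = -4a*b23.
Here tr M = -4029/4225, so a^2 = (1 + tr M)/4 = 49/4225 and a = ±7/65. Taking a = 7/65: M21 - M12 = -672/4225, M13 - M31 = 2352/21125, M32 - M23 = -8064/21125, giving b12 = 24/65, b13 = 84/325, b23 = 288/325, i.e. R = 7/65 + 24/65*e1 e2 + 84/325*e1 e3 + 288/325*e2 e3.
Its e1 e3 coefficient is already positive.
Answer: 7/65 + 24/65*e1 e2 + 84/325*e1 e3 + 288/325*e2 e3. Key observation: the double cover Spin(3) -> SO(3) sends R and -R to the same matrix (trace -4029/4225 here), so the stated sign of the e1 e3 coefficient is what selects one sheet.


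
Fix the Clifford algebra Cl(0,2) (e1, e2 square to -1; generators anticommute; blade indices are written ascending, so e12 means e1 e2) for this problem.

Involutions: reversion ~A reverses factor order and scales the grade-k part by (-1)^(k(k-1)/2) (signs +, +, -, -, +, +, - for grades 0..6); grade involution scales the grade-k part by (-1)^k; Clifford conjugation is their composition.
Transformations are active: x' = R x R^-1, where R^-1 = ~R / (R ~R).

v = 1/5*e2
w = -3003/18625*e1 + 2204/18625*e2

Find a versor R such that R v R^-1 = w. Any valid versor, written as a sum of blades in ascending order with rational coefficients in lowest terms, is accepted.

A norm check does it: q(v) = q(w) = -1/25, hence R = v + w = -3003/18625*e1 + 5929/18625*e2 realises the map — parallel part kept, (v - w)/2 negated, v carried to w.
Answer: -3003/18625*e1 + 5929/18625*e2


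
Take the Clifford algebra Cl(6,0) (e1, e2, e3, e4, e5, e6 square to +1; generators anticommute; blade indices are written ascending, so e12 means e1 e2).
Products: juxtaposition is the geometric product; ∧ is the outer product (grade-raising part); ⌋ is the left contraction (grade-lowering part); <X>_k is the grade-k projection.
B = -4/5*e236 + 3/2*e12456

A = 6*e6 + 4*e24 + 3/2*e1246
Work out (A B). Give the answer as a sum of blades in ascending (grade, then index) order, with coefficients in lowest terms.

step 1: -9/4*e5 - 24/5*e23 - 6/5*e134 - 6*e156 - 16/5*e346 + 9*e1245
Answer: -9/4*e5 - 24/5*e23 - 6/5*e134 - 6*e156 - 16/5*e346 + 9*e1245


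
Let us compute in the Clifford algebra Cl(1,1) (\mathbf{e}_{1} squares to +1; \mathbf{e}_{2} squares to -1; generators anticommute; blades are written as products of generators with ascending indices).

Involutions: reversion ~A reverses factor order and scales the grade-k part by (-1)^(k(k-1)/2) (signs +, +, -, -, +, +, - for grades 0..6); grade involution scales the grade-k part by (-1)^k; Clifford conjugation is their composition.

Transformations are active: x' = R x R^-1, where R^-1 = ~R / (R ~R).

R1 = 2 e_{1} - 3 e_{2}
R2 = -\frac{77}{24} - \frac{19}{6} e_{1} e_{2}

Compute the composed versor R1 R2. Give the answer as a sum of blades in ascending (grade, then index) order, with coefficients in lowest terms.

Distribute over the terms of R1 (each basis-blade product reordered to ascending indices, repeated generators contracted through their squares):
(2 e_{1}) R2 = -\frac{77}{12} e_{1} - \frac{19}{3} e_{2}
(-3 e_{2}) R2 = \frac{19}{2} e_{1} + \frac{77}{8} e_{2}
Summing the partial products and collecting blades:
Answer: \frac{37}{12} e_{1} + \frac{79}{24} e_{2}


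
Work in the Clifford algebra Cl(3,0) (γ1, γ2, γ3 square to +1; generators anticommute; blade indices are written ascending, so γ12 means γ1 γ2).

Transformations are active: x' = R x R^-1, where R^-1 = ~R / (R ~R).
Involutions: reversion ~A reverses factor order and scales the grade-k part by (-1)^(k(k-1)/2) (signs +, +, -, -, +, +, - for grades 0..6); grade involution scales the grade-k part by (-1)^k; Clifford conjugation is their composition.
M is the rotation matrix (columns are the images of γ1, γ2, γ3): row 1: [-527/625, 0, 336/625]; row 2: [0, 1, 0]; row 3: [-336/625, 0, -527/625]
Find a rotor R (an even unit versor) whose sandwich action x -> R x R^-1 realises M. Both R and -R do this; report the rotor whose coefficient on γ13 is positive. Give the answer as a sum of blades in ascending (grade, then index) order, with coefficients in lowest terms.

Method: write R = a + b12*γ12 + b13*γ13 + b23*γ23 with a^2 + b12^2 + b13^2 + b23^2 = 1 (so R^-1 = ~R). Expanding the columns R e_j ~R gives tr M = 4a^2 - 1 and, from the antisymmetric part, M21 - M12 = -4a*b12, M13 - M31 = 4a*b13, M32 - M23 = -4a*b23.
Here tr M = -429/625, so a^2 = (1 + tr M)/4 = 49/625 and a = ±7/25. Taking a = 7/25: M21 - M12 = 0, M13 - M31 = 672/625, M32 - M23 = 0, giving b12 = 0, b13 = 24/25, b23 = 0, i.e. R = 7/25 + 24/25*γ13.
Its γ13 coefficient is already positive.
Answer: 7/25 + 24/25*γ13. Key observation: the double cover Spin(3) -> SO(3) sends R and -R to the same matrix (trace -429/625 here), so the stated sign of the γ13 coefficient is what selects one sheet.


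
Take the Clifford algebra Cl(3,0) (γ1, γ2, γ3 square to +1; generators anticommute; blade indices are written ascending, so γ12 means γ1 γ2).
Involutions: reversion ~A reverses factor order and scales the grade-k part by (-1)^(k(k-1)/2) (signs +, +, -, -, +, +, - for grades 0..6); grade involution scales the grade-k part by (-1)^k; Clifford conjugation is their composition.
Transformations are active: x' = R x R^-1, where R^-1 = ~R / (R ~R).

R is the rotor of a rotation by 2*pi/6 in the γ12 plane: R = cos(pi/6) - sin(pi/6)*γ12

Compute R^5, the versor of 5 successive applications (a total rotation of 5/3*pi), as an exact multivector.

The rotor phase is half the rotation angle and phases add under composition, so 5 steps in the γ12 plane accumulate phase 5*(pi/6) = 5*pi/6: R^5 = cos(5*pi/6) - sin(5*pi/6)*γ12.
cos(5*pi/6) = -sqrt(3)/2 and sin(5*pi/6) = 1/2, so R^5 = -sqrt(3)/2 - 1/2*γ12. The net rotation is 5/3*pi; the rotor keeps the half-angle phase exactly.
Answer: -sqrt(3)/2 - 1/2*γ12


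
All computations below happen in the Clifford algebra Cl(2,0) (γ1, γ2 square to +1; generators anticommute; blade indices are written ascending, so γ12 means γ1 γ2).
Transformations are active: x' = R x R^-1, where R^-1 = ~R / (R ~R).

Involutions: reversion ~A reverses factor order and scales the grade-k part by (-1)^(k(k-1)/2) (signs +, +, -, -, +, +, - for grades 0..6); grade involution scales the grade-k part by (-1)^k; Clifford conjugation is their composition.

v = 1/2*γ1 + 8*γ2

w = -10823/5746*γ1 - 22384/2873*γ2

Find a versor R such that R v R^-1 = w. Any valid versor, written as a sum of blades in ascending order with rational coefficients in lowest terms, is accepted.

R = v + w = -3975/2873*γ1 + 600/2873*γ2 works: the equal norms (257/4) guarantee its sandwich swaps v into w.
Answer: -3975/2873*γ1 + 600/2873*γ2
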